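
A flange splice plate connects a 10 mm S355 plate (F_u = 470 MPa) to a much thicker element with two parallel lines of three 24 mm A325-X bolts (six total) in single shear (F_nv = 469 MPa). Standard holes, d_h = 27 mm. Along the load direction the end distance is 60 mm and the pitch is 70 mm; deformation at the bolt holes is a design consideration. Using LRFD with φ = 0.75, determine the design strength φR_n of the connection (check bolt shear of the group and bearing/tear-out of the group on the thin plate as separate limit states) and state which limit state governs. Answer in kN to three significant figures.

955 kN (bolt shear governs)

Bolt shear: A_b = π·24²/4 = 452.4 mm²; R_n = 469 × 452.4 × 6 × 1 / 1000 = 1273 kN → 0.75 × 1273 = 955 kN.
Bearing (1.2 l_c t F_u ≤ 2.4 d t F_u): upper limit = 2.4·24·10·470 / 1000 = 270.7 kN.
  Edge l_c = 60 − 27/2 = 46.5 → r_n = 262.3 kN; interior l_c = 70 − 27 = 43 → r_n = 242.5 kN.
  R_n,bearing = 2·262.3 + 4·242.5 = 1495 kN → 0.75 × 1495 = 1120 kN.
Bolt shear governs: 955 kN.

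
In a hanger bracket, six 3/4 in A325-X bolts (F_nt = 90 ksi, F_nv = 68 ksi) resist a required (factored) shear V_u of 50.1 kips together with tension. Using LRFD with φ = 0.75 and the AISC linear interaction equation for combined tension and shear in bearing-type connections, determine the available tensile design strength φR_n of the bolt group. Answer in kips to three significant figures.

A_b = π·0.75²/4 = 0.4418 in²; f_rv = 50.1 / (6 × 0.4418) = 18.9 ksi.
F'_nt = 1.3 F_nt − (F_nt / φF_nv) f_rv = 1.3·90 − (90/(0.75·68))·18.9 = 83.65 ksi, capped at F_nt → F'_nt = 83.65 ksi.
R_n = F'_nt · A_b · n = 83.65 × 0.4418 × 6 = 221.7 kips.
Design strength φR_n = 0.75 × 221.7 = 166 kips.

166 kips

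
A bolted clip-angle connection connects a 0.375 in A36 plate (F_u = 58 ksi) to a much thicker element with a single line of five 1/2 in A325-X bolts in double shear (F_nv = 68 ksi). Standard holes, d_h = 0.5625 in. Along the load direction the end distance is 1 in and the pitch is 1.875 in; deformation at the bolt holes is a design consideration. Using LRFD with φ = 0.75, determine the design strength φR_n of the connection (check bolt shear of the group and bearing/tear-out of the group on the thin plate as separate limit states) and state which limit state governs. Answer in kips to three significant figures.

92.4 kips (bearing governs)

Bolt shear: A_b = π·0.5²/4 = 0.1963 in²; R_n = 68 × 0.1963 × 5 × 2 = 133.5 kips → 0.75 × 133.5 = 100 kips.
Bearing (1.2 l_c t F_u ≤ 2.4 d t F_u): upper limit = 2.4·0.5·0.375·58 = 26.1 kips.
  Edge l_c = 1 − 0.5625/2 = 0.7188 → r_n = 18.76 kips; interior l_c = 1.875 − 0.5625 = 1.312 → r_n = 26.1 kips.
  R_n,bearing = 1·18.76 + 4·26.1 = 123.2 kips → 0.75 × 123.2 = 92.4 kips.
Bearing governs: 92.4 kips.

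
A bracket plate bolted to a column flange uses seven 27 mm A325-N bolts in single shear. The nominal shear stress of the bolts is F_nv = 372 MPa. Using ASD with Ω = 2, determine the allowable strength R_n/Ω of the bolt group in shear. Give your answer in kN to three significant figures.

745 kN

A_b = π × 27² / 4 = 572.6 mm².
R_n = F_nv · A_b · n · n_s = 372 × 572.6 × 7 × 1 / 1000 = 1491 kN.
Allowable strength R_n/Ω = 1491 / 2 = 745 kN.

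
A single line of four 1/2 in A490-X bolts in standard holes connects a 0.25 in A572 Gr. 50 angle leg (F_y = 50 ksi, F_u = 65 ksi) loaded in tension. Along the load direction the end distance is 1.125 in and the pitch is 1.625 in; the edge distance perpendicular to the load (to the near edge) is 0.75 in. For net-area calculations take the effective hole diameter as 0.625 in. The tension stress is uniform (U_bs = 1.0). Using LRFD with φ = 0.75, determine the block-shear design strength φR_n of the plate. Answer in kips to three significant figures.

Shear plane L_v = 1.125 + 3·1.625 = 6 in; A_gv = 6 × 0.25 = 1.5 in².
A_nv = (6 − 3.5·0.625) × 0.25 = 0.9531 in².
A_nt = (0.75 − 0.5·0.625) × 0.25 = 0.1094 in².
0.6 F_u A_nv = 37.17 kips; 0.6 F_y A_gv = 45 kips → shear rupture governs the shear term.
R_n = 37.17 + 1.0 × 65 × 0.1094 = 44.28 kips.
Design strength φR_n = 0.75 × 44.28 = 33.2 kips.

33.2 kips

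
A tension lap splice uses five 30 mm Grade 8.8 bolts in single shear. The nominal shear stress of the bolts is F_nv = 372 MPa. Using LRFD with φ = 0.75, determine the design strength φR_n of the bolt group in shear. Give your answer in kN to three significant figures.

986 kN

A_b = π × 30² / 4 = 706.9 mm².
R_n = F_nv · A_b · n · n_s = 372 × 706.9 × 5 × 1 / 1000 = 1315 kN.
Design strength φR_n = 0.75 × 1315 = 986 kN.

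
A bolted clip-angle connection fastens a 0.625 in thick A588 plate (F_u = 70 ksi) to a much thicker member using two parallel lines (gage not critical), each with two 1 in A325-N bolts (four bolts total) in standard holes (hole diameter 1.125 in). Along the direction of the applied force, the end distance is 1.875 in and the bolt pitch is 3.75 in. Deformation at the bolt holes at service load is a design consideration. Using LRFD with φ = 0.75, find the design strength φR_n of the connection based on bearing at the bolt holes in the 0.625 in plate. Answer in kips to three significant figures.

261 kips

Per bolt r_n = 1.2 l_c t F_u ≤ 2.4 d t F_u; upper limit = 2.4 × 1 × 0.625 × 70 = 105 kips.
Edge bolt: l_c = 1.875 − 1.125/2 = 1.312 in → 1.2 × 1.312 × 0.625 × 70 = 68.91 → r_n = 68.91 kips.
Interior bolts: l_c = 3.75 − 1.125 = 2.625 in → 1.2 × 2.625 × 0.625 × 70 = 137.8 → r_n = 105 kips.
R_n = 2 × 68.91 + 2 × 105 = 347.8 kips.
Design strength φR_n = 0.75 × 347.8 = 261 kips.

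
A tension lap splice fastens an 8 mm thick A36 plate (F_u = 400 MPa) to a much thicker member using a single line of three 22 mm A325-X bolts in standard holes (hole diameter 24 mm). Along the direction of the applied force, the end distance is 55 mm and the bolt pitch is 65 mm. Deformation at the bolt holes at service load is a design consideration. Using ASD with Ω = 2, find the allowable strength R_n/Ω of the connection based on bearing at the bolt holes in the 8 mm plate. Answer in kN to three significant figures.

Per bolt r_n = 1.2 l_c t F_u ≤ 2.4 d t F_u; upper limit = 2.4 × 22 × 8 × 400 / 1000 = 169 kN.
Edge bolt: l_c = 55 − 24/2 = 43 mm → 1.2 × 43 × 8 × 400 / 1000 = 165.1 → r_n = 165.1 kN.
Interior bolts: l_c = 65 − 24 = 41 mm → 1.2 × 41 × 8 × 400 / 1000 = 157.4 → r_n = 157.4 kN.
R_n = 1 × 165.1 + 2 × 157.4 = 480 kN.
Allowable strength R_n/Ω = 480 / 2 = 240 kN.

240 kN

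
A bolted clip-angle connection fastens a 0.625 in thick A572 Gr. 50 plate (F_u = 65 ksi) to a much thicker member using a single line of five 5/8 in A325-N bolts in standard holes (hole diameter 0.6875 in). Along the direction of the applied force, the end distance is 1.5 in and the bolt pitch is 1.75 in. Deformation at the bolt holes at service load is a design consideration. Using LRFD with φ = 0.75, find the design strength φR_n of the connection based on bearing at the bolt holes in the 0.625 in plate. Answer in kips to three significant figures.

Per bolt r_n = 1.2 l_c t F_u ≤ 2.4 d t F_u; upper limit = 2.4 × 0.625 × 0.625 × 65 = 60.94 kips.
Edge bolt: l_c = 1.5 − 0.6875/2 = 1.156 in → 1.2 × 1.156 × 0.625 × 65 = 56.37 → r_n = 56.37 kips.
Interior bolts: l_c = 1.75 − 0.6875 = 1.062 in → 1.2 × 1.062 × 0.625 × 65 = 51.8 → r_n = 51.8 kips.
R_n = 1 × 56.37 + 4 × 51.8 = 263.6 kips.
Design strength φR_n = 0.75 × 263.6 = 198 kips.

198 kips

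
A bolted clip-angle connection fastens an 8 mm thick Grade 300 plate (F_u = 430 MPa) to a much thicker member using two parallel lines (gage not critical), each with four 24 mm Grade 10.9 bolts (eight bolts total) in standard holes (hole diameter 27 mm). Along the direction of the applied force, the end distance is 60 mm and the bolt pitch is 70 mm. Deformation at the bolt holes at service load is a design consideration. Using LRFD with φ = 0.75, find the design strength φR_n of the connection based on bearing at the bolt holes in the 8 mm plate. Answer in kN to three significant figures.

Per bolt r_n = 1.2 l_c t F_u ≤ 2.4 d t F_u; upper limit = 2.4 × 24 × 8 × 430 / 1000 = 198.1 kN.
Edge bolt: l_c = 60 − 27/2 = 46.5 mm → 1.2 × 46.5 × 8 × 430 / 1000 = 192 → r_n = 192 kN.
Interior bolts: l_c = 70 − 27 = 43 mm → 1.2 × 43 × 8 × 430 / 1000 = 177.5 → r_n = 177.5 kN.
R_n = 2 × 192 + 6 × 177.5 = 1449 kN.
Design strength φR_n = 0.75 × 1449 = 1090 kN.

1090 kN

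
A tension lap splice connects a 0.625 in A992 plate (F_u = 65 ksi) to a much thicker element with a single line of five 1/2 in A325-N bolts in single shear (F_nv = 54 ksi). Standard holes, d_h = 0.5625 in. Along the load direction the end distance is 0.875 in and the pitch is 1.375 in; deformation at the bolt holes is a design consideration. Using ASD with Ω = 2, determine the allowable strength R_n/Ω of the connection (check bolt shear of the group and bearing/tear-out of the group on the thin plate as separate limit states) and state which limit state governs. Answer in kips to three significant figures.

Bolt shear: A_b = π·0.5²/4 = 0.1963 in²; R_n = 54 × 0.1963 × 5 × 1 = 53.01 kips → 53.01 / 2 = 26.5 kips.
Bearing (1.2 l_c t F_u ≤ 2.4 d t F_u): upper limit = 2.4·0.5·0.625·65 = 48.75 kips.
  Edge l_c = 0.875 − 0.5625/2 = 0.5938 → r_n = 28.95 kips; interior l_c = 1.375 − 0.5625 = 0.8125 → r_n = 39.61 kips.
  R_n,bearing = 1·28.95 + 4·39.61 = 187.4 kips → 187.4 / 2 = 93.7 kips.
Bolt shear governs: 26.5 kips.

26.5 kips (bolt shear governs)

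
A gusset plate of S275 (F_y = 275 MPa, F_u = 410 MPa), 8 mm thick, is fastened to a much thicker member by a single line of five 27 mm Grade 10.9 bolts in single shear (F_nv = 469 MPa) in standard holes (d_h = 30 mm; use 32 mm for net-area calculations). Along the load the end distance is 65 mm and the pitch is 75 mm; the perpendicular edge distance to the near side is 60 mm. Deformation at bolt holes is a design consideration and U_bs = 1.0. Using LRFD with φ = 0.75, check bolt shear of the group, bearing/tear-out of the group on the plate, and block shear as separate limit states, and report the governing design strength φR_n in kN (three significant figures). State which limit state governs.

Bolt shear: A_b = π·27²/4 = 572.6 mm²; R_n = 469 × 572.6 × 5 × 1 / 1000 = 1343 kN → 0.75 × 1343 = 1010 kN.
Bearing: edge l_c = 50, r_n = 196.8 kN; interior l_c = 45, r_n = 177.1 kN; R_n = 196.8 + 4·177.1 = 905.3 kN → 679 kN.
Block shear: A_gv = 2920, A_nv = 1768, A_nt = 352 mm²; R_n = min(0.6F_uA_nv, 0.6F_yA_gv) + U_bs·F_u·A_nt = 579.2 kN → 434 kN.
Block shear governs: 434 kN.

434 kN (block shear governs)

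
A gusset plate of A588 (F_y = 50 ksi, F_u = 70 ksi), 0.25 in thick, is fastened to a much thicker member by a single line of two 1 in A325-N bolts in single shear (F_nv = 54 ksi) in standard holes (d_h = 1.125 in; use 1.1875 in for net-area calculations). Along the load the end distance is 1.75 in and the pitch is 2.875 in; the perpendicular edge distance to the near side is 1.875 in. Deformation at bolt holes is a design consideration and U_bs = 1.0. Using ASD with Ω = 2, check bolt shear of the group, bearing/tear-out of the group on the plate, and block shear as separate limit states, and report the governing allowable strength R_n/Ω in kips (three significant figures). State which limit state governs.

Bolt shear: A_b = π·1²/4 = 0.7854 in²; R_n = 54 × 0.7854 × 2 × 1 = 84.82 kips → 84.82 / 2 = 42.4 kips.
Bearing: edge l_c = 1.188, r_n = 24.94 kips; interior l_c = 1.75, r_n = 36.75 kips; R_n = 24.94 + 1·36.75 = 61.69 kips → 30.8 kips.
Block shear: A_gv = 1.156, A_nv = 0.7109, A_nt = 0.3203 in²; R_n = min(0.6F_uA_nv, 0.6F_yA_gv) + U_bs·F_u·A_nt = 52.28 kips → 26.1 kips.
Block shear governs: 26.1 kips.

26.1 kips (block shear governs)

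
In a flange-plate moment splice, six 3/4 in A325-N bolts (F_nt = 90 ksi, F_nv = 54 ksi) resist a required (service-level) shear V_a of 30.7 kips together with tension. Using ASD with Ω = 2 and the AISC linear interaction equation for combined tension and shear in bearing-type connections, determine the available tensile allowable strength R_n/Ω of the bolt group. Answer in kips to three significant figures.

104 kips

A_b = π·0.75²/4 = 0.4418 in²; f_rv = 30.7 / (6 × 0.4418) = 11.58 ksi.
F'_nt = 1.3 F_nt − (Ω F_nt / F_nv) f_rv = 1.3·90 − (2·90/54)·11.58 = 78.39 ksi, capped at F_nt → F'_nt = 78.39 ksi.
R_n = F'_nt · A_b · n = 78.39 × 0.4418 × 6 = 207.8 kips.
Allowable strength R_n/Ω = 207.8 / 2 = 104 kips.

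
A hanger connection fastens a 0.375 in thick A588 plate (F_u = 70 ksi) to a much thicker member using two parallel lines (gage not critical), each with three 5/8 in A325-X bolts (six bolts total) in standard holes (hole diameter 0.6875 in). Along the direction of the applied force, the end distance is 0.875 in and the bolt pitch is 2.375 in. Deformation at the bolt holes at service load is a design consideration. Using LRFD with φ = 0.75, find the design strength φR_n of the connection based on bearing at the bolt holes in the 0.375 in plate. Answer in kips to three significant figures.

Per bolt r_n = 1.2 l_c t F_u ≤ 2.4 d t F_u; upper limit = 2.4 × 0.625 × 0.375 × 70 = 39.38 kips.
Edge bolt: l_c = 0.875 − 0.6875/2 = 0.5312 in → 1.2 × 0.5312 × 0.375 × 70 = 16.73 → r_n = 16.73 kips.
Interior bolts: l_c = 2.375 − 0.6875 = 1.688 in → 1.2 × 1.688 × 0.375 × 70 = 53.16 → r_n = 39.38 kips.
R_n = 2 × 16.73 + 4 × 39.38 = 191 kips.
Design strength φR_n = 0.75 × 191 = 143 kips.

143 kips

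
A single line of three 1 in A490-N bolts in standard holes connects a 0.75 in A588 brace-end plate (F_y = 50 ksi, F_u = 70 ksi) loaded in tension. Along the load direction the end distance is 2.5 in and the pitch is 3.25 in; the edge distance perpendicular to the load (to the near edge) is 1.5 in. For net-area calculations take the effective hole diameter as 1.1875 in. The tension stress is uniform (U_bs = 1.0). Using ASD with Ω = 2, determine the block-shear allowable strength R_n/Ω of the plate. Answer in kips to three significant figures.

Shear plane L_v = 2.5 + 2·3.25 = 9 in; A_gv = 9 × 0.75 = 6.75 in².
A_nv = (9 − 2.5·1.1875) × 0.75 = 4.523 in².
A_nt = (1.5 − 0.5·1.1875) × 0.75 = 0.6797 in².
0.6 F_u A_nv = 190 kips; 0.6 F_y A_gv = 202.5 kips → shear rupture governs the shear term.
R_n = 190 + 1.0 × 70 × 0.6797 = 237.6 kips.
Allowable strength R_n/Ω = 237.6 / 2 = 119 kips.

119 kips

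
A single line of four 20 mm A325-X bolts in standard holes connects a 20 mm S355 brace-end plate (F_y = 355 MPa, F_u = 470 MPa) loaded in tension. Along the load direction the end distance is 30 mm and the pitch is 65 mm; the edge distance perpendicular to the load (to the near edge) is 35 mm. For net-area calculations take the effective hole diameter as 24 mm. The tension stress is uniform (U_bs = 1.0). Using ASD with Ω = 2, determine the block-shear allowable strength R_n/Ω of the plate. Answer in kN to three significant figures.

Shear plane L_v = 30 + 3·65 = 225 mm; A_gv = 225 × 20 = 4500 mm².
A_nv = (225 − 3.5·24) × 20 = 2820 mm².
A_nt = (35 − 0.5·24) × 20 = 460 mm².
0.6 F_u A_nv = 795.2 kN; 0.6 F_y A_gv = 958.5 kN → shear rupture governs the shear term.
R_n = 795.2 + 1.0 × 470 × 460 / 1000 = 1011 kN.
Allowable strength R_n/Ω = 1011 / 2 = 506 kN.

506 kN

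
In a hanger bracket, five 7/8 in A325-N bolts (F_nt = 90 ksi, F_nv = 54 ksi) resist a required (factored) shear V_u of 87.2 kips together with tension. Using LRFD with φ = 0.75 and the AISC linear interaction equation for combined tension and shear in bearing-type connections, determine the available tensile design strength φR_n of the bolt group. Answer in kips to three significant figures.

118 kips

A_b = π·0.875²/4 = 0.6013 in²; f_rv = 87.2 / (5 × 0.6013) = 29 ksi.
F'_nt = 1.3 F_nt − (F_nt / φF_nv) f_rv = 1.3·90 − (90/(0.75·54))·29 = 52.55 ksi, capped at F_nt → F'_nt = 52.55 ksi.
R_n = F'_nt · A_b · n = 52.55 × 0.6013 × 5 = 158 kips.
Design strength φR_n = 0.75 × 158 = 118 kips.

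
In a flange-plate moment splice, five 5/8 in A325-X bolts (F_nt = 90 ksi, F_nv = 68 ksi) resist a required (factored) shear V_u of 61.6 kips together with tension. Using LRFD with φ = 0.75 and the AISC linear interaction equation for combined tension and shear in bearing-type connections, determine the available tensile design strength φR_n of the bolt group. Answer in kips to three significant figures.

53.1 kips

A_b = π·0.625²/4 = 0.3068 in²; f_rv = 61.6 / (5 × 0.3068) = 40.16 ksi.
F'_nt = 1.3 F_nt − (F_nt / φF_nv) f_rv = 1.3·90 − (90/(0.75·68))·40.16 = 46.13 ksi, capped at F_nt → F'_nt = 46.13 ksi.
R_n = F'_nt · A_b · n = 46.13 × 0.3068 × 5 = 70.77 kips.
Design strength φR_n = 0.75 × 70.77 = 53.1 kips.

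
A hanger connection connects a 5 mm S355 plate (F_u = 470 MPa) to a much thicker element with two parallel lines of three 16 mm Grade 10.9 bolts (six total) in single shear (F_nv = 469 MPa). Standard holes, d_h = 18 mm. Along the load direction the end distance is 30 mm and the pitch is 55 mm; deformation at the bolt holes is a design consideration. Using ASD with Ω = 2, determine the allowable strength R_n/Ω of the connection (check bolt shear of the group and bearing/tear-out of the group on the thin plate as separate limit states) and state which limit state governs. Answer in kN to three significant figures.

Bolt shear: A_b = π·16²/4 = 201.1 mm²; R_n = 469 × 201.1 × 6 × 1 / 1000 = 565.8 kN → 565.8 / 2 = 283 kN.
Bearing (1.2 l_c t F_u ≤ 2.4 d t F_u): upper limit = 2.4·16·5·470 / 1000 = 90.24 kN.
  Edge l_c = 30 − 18/2 = 21 → r_n = 59.22 kN; interior l_c = 55 − 18 = 37 → r_n = 90.24 kN.
  R_n,bearing = 2·59.22 + 4·90.24 = 479.4 kN → 479.4 / 2 = 240 kN.
Bearing governs: 240 kN.

240 kN (bearing governs)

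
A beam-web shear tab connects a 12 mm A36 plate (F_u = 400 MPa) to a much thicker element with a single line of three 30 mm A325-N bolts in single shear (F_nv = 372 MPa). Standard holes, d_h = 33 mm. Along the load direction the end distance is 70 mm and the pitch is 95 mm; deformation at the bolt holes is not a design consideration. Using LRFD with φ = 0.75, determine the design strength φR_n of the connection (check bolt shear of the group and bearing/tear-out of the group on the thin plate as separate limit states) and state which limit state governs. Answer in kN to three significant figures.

592 kN (bolt shear governs)

Bolt shear: A_b = π·30²/4 = 706.9 mm²; R_n = 372 × 706.9 × 3 × 1 / 1000 = 788.9 kN → 0.75 × 788.9 = 592 kN.
Bearing (1.5 l_c t F_u ≤ 3.0 d t F_u): upper limit = 3.0·30·12·400 / 1000 = 432 kN.
  Edge l_c = 70 − 33/2 = 53.5 → r_n = 385.2 kN; interior l_c = 95 − 33 = 62 → r_n = 432 kN.
  R_n,bearing = 1·385.2 + 2·432 = 1249 kN → 0.75 × 1249 = 937 kN.
Bolt shear governs: 592 kN.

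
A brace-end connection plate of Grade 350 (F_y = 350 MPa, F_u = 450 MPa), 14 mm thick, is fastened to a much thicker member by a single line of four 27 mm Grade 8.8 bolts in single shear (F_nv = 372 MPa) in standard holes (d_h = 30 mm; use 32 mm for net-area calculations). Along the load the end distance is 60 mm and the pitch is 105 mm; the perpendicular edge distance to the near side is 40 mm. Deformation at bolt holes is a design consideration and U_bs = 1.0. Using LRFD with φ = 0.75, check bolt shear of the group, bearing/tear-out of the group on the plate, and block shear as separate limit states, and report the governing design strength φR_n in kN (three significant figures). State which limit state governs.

Bolt shear: A_b = π·27²/4 = 572.6 mm²; R_n = 372 × 572.6 × 4 × 1 / 1000 = 852 kN → 0.75 × 852 = 639 kN.
Bearing: edge l_c = 45, r_n = 340.2 kN; interior l_c = 75, r_n = 408.2 kN; R_n = 340.2 + 3·408.2 = 1565 kN → 1170 kN.
Block shear: A_gv = 5250, A_nv = 3682, A_nt = 336 mm²; R_n = min(0.6F_uA_nv, 0.6F_yA_gv) + U_bs·F_u·A_nt = 1145 kN → 859 kN.
Bolt shear governs: 639 kN.

639 kN (bolt shear governs)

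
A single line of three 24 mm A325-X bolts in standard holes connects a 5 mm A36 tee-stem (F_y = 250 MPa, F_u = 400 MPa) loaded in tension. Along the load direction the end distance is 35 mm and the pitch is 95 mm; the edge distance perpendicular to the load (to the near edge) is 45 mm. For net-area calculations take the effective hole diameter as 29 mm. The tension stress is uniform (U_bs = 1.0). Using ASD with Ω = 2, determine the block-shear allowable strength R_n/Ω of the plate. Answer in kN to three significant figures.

115 kN

Shear plane L_v = 35 + 2·95 = 225 mm; A_gv = 225 × 5 = 1125 mm².
A_nv = (225 − 2.5·29) × 5 = 762.5 mm².
A_nt = (45 − 0.5·29) × 5 = 152.5 mm².
0.6 F_u A_nv = 183 kN; 0.6 F_y A_gv = 168.8 kN → shear yielding governs the shear term.
R_n = 168.8 + 1.0 × 400 × 152.5 / 1000 = 229.8 kN.
Allowable strength R_n/Ω = 229.8 / 2 = 115 kN.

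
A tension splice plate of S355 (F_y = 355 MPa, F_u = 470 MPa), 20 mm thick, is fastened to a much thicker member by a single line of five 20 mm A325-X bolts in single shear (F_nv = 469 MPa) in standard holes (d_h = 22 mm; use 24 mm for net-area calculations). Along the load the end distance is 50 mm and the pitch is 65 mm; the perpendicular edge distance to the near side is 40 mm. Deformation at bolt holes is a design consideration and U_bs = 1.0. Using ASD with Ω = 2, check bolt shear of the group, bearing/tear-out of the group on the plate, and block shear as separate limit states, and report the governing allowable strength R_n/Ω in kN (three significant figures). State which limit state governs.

Bolt shear: A_b = π·20²/4 = 314.2 mm²; R_n = 469 × 314.2 × 5 × 1 / 1000 = 736.7 kN → 736.7 / 2 = 368 kN.
Bearing: edge l_c = 39, r_n = 439.9 kN; interior l_c = 43, r_n = 451.2 kN; R_n = 439.9 + 4·451.2 = 2245 kN → 1120 kN.
Block shear: A_gv = 6200, A_nv = 4040, A_nt = 560 mm²; R_n = min(0.6F_uA_nv, 0.6F_yA_gv) + U_bs·F_u·A_nt = 1402 kN → 701 kN.
Bolt shear governs: 368 kN.

368 kN (bolt shear governs)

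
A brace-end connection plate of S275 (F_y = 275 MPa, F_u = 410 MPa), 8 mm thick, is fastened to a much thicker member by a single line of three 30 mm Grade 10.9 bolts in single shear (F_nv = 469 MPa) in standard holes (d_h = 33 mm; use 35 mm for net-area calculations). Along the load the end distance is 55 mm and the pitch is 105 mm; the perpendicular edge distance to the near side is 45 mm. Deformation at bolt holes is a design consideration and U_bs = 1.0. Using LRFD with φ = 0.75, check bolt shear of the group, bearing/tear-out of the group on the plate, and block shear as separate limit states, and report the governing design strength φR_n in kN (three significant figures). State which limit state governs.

Bolt shear: A_b = π·30²/4 = 706.9 mm²; R_n = 469 × 706.9 × 3 × 1 / 1000 = 994.5 kN → 0.75 × 994.5 = 746 kN.
Bearing: edge l_c = 38.5, r_n = 151.5 kN; interior l_c = 72, r_n = 236.2 kN; R_n = 151.5 + 2·236.2 = 623.9 kN → 468 kN.
Block shear: A_gv = 2120, A_nv = 1420, A_nt = 220 mm²; R_n = min(0.6F_uA_nv, 0.6F_yA_gv) + U_bs·F_u·A_nt = 439.5 kN → 330 kN.
Block shear governs: 330 kN.

330 kN (block shear governs)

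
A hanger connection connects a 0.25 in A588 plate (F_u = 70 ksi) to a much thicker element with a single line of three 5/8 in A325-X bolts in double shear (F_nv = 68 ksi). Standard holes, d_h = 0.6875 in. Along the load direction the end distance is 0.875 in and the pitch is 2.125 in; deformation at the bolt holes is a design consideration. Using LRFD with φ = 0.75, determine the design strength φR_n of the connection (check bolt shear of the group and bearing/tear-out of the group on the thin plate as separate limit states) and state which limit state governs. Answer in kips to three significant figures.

47.7 kips (bearing governs)

Bolt shear: A_b = π·0.625²/4 = 0.3068 in²; R_n = 68 × 0.3068 × 3 × 2 = 125.2 kips → 0.75 × 125.2 = 93.9 kips.
Bearing (1.2 l_c t F_u ≤ 2.4 d t F_u): upper limit = 2.4·0.625·0.25·70 = 26.25 kips.
  Edge l_c = 0.875 − 0.6875/2 = 0.5312 → r_n = 11.16 kips; interior l_c = 2.125 − 0.6875 = 1.438 → r_n = 26.25 kips.
  R_n,bearing = 1·11.16 + 2·26.25 = 63.66 kips → 0.75 × 63.66 = 47.7 kips.
Bearing governs: 47.7 kips.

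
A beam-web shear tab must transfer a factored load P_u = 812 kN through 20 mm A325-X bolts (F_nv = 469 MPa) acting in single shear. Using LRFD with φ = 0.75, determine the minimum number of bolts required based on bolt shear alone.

8 bolts

A_b = π·20²/4 = 314.2 mm².
Per-bolt design strength φR_n = 0.75 × 469 × 314.2 × 1 / 1000 = 110.5 kN.
n ≥ 812 / 110.5 = 7.348 → use 8 bolts.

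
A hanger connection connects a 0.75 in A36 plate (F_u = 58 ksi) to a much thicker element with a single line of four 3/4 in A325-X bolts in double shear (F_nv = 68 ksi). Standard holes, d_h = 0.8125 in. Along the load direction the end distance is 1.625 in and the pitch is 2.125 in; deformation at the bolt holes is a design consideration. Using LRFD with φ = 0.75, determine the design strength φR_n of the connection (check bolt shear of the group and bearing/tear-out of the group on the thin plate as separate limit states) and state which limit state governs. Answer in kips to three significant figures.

180 kips (bolt shear governs)

Bolt shear: A_b = π·0.75²/4 = 0.4418 in²; R_n = 68 × 0.4418 × 4 × 2 = 240.3 kips → 0.75 × 240.3 = 180 kips.
Bearing (1.2 l_c t F_u ≤ 2.4 d t F_u): upper limit = 2.4·0.75·0.75·58 = 78.3 kips.
  Edge l_c = 1.625 − 0.8125/2 = 1.219 → r_n = 63.62 kips; interior l_c = 2.125 − 0.8125 = 1.312 → r_n = 68.51 kips.
  R_n,bearing = 1·63.62 + 3·68.51 = 269.2 kips → 0.75 × 269.2 = 202 kips.
Bolt shear governs: 180 kips.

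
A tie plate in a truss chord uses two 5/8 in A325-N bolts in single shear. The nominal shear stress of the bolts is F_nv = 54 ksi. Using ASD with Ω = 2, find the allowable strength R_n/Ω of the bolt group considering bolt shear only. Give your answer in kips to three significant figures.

16.6 kips

A_b = π × 0.625² / 4 = 0.3068 in².
R_n = F_nv · A_b · n · n_s = 54 × 0.3068 × 2 × 1 = 33.13 kips.
Allowable strength R_n/Ω = 33.13 / 2 = 16.6 kips.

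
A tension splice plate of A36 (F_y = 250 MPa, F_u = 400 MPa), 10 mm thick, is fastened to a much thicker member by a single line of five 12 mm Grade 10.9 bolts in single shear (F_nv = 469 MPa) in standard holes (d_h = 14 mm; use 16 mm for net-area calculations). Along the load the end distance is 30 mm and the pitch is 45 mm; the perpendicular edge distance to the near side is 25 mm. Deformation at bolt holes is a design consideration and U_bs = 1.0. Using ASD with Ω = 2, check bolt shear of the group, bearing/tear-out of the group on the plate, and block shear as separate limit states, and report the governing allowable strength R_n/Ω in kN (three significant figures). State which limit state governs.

133 kN (bolt shear governs)

Bolt shear: A_b = π·12²/4 = 113.1 mm²; R_n = 469 × 113.1 × 5 × 1 / 1000 = 265.2 kN → 265.2 / 2 = 133 kN.
Bearing: edge l_c = 23, r_n = 110.4 kN; interior l_c = 31, r_n = 115.2 kN; R_n = 110.4 + 4·115.2 = 571.2 kN → 286 kN.
Block shear: A_gv = 2100, A_nv = 1380, A_nt = 170 mm²; R_n = min(0.6F_uA_nv, 0.6F_yA_gv) + U_bs·F_u·A_nt = 383 kN → 192 kN.
Bolt shear governs: 133 kN.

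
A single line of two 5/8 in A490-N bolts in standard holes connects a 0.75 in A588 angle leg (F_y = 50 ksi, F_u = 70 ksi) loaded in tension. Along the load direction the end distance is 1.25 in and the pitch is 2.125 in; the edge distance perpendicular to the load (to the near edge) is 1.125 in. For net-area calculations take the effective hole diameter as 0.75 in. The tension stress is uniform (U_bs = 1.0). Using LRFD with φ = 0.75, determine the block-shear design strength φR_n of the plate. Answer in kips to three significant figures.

Shear plane L_v = 1.25 + 1·2.125 = 3.375 in; A_gv = 3.375 × 0.75 = 2.531 in².
A_nv = (3.375 − 1.5·0.75) × 0.75 = 1.688 in².
A_nt = (1.125 − 0.5·0.75) × 0.75 = 0.5625 in².
0.6 F_u A_nv = 70.88 kips; 0.6 F_y A_gv = 75.94 kips → shear rupture governs the shear term.
R_n = 70.88 + 1.0 × 70 × 0.5625 = 110.2 kips.
Design strength φR_n = 0.75 × 110.2 = 82.7 kips.

82.7 kips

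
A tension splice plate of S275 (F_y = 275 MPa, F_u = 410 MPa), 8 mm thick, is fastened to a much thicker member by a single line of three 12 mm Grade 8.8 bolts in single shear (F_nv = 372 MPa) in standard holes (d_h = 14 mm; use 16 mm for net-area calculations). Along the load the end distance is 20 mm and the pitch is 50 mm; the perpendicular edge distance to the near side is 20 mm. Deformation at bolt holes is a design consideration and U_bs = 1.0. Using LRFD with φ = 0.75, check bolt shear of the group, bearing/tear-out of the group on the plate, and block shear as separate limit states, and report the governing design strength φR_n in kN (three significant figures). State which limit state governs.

94.7 kN (bolt shear governs)

Bolt shear: A_b = π·12²/4 = 113.1 mm²; R_n = 372 × 113.1 × 3 × 1 / 1000 = 126.2 kN → 0.75 × 126.2 = 94.7 kN.
Bearing: edge l_c = 13, r_n = 51.17 kN; interior l_c = 36, r_n = 94.46 kN; R_n = 51.17 + 2·94.46 = 240.1 kN → 180 kN.
Block shear: A_gv = 960, A_nv = 640, A_nt = 96 mm²; R_n = min(0.6F_uA_nv, 0.6F_yA_gv) + U_bs·F_u·A_nt = 196.8 kN → 148 kN.
Bolt shear governs: 94.7 kN.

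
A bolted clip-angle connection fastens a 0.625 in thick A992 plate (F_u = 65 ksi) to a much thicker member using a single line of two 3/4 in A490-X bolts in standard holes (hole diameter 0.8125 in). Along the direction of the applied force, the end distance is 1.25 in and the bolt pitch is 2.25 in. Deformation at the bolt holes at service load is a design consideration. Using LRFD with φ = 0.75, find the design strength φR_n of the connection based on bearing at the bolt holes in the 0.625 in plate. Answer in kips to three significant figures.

Per bolt r_n = 1.2 l_c t F_u ≤ 2.4 d t F_u; upper limit = 2.4 × 0.75 × 0.625 × 65 = 73.12 kips.
Edge bolt: l_c = 1.25 − 0.8125/2 = 0.8438 in → 1.2 × 0.8438 × 0.625 × 65 = 41.13 → r_n = 41.13 kips.
Interior bolts: l_c = 2.25 − 0.8125 = 1.438 in → 1.2 × 1.438 × 0.625 × 65 = 70.08 → r_n = 70.08 kips.
R_n = 1 × 41.13 + 1 × 70.08 = 111.2 kips.
Design strength φR_n = 0.75 × 111.2 = 83.4 kips.

83.4 kips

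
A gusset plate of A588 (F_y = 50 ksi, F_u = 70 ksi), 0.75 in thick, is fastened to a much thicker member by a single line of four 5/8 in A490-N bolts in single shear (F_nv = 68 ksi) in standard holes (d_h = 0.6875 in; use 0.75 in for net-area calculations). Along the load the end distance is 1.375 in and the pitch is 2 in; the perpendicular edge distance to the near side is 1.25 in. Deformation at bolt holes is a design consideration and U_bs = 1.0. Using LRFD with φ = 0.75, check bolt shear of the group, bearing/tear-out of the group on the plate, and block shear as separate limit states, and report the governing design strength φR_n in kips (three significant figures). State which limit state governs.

Bolt shear: A_b = π·0.625²/4 = 0.3068 in²; R_n = 68 × 0.3068 × 4 × 1 = 83.45 kips → 0.75 × 83.45 = 62.6 kips.
Bearing: edge l_c = 1.031, r_n = 64.97 kips; interior l_c = 1.312, r_n = 78.75 kips; R_n = 64.97 + 3·78.75 = 301.2 kips → 226 kips.
Block shear: A_gv = 5.531, A_nv = 3.562, A_nt = 0.6562 in²; R_n = min(0.6F_uA_nv, 0.6F_yA_gv) + U_bs·F_u·A_nt = 195.6 kips → 147 kips.
Bolt shear governs: 62.6 kips.

62.6 kips (bolt shear governs)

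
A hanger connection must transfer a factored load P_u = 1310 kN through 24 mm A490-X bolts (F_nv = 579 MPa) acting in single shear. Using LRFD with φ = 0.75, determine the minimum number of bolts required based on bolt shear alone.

A_b = π·24²/4 = 452.4 mm².
Per-bolt design strength φR_n = 0.75 × 579 × 452.4 × 1 / 1000 = 196.5 kN.
n ≥ 1310 / 196.5 = 6.668 → use 7 bolts.

7 bolts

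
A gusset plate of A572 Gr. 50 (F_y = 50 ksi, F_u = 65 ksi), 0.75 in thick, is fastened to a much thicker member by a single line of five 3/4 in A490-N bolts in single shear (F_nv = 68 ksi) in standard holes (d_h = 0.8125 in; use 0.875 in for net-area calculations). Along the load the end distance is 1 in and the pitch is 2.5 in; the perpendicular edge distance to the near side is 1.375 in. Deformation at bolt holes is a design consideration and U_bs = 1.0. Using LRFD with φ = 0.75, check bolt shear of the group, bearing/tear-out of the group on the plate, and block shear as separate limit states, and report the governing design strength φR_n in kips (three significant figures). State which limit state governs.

113 kips (bolt shear governs)

Bolt shear: A_b = π·0.75²/4 = 0.4418 in²; R_n = 68 × 0.4418 × 5 × 1 = 150.2 kips → 0.75 × 150.2 = 113 kips.
Bearing: edge l_c = 0.5938, r_n = 34.73 kips; interior l_c = 1.688, r_n = 87.75 kips; R_n = 34.73 + 4·87.75 = 385.7 kips → 289 kips.
Block shear: A_gv = 8.25, A_nv = 5.297, A_nt = 0.7031 in²; R_n = min(0.6F_uA_nv, 0.6F_yA_gv) + U_bs·F_u·A_nt = 252.3 kips → 189 kips.
Bolt shear governs: 113 kips.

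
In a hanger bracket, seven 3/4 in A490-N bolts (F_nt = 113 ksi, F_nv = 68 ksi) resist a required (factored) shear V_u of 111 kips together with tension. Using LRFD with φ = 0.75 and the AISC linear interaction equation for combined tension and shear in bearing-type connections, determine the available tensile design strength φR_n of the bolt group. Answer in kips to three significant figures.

156 kips

A_b = π·0.75²/4 = 0.4418 in²; f_rv = 111 / (7 × 0.4418) = 35.89 ksi.
F'_nt = 1.3 F_nt − (F_nt / φF_nv) f_rv = 1.3·113 − (113/(0.75·68))·35.89 = 67.37 ksi, capped at F_nt → F'_nt = 67.37 ksi.
R_n = F'_nt · A_b · n = 67.37 × 0.4418 × 7 = 208.3 kips.
Design strength φR_n = 0.75 × 208.3 = 156 kips.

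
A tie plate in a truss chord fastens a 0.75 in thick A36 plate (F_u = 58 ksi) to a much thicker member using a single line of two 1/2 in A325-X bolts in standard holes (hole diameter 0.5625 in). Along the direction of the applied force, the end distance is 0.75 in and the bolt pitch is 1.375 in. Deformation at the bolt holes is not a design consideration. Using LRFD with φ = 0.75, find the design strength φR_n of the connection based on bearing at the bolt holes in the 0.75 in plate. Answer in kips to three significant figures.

62.7 kips

Per bolt r_n = 1.5 l_c t F_u ≤ 3.0 d t F_u; upper limit = 3.0 × 0.5 × 0.75 × 58 = 65.25 kips.
Edge bolt: l_c = 0.75 − 0.5625/2 = 0.4688 in → 1.5 × 0.4688 × 0.75 × 58 = 30.59 → r_n = 30.59 kips.
Interior bolts: l_c = 1.375 − 0.5625 = 0.8125 in → 1.5 × 0.8125 × 0.75 × 58 = 53.02 → r_n = 53.02 kips.
R_n = 1 × 30.59 + 1 × 53.02 = 83.6 kips.
Design strength φR_n = 0.75 × 83.6 = 62.7 kips.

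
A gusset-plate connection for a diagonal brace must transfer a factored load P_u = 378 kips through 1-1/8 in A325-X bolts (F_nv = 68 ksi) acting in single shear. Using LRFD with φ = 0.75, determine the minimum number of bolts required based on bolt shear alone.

8 bolts

A_b = π·1.125²/4 = 0.994 in².
Per-bolt design strength φR_n = 0.75 × 68 × 0.994 × 1 = 50.69 kips.
n ≥ 378 / 50.69 = 7.456 → use 8 bolts.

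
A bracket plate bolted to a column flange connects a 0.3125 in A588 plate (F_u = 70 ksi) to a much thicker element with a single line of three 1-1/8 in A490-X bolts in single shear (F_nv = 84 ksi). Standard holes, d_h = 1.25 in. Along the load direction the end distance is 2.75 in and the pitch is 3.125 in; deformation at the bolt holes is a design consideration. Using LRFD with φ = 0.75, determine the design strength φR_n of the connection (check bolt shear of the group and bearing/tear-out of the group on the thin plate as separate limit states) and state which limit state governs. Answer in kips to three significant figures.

Bolt shear: A_b = π·1.125²/4 = 0.994 in²; R_n = 84 × 0.994 × 3 × 1 = 250.5 kips → 0.75 × 250.5 = 188 kips.
Bearing (1.2 l_c t F_u ≤ 2.4 d t F_u): upper limit = 2.4·1.125·0.3125·70 = 59.06 kips.
  Edge l_c = 2.75 − 1.25/2 = 2.125 → r_n = 55.78 kips; interior l_c = 3.125 − 1.25 = 1.875 → r_n = 49.22 kips.
  R_n,bearing = 1·55.78 + 2·49.22 = 154.2 kips → 0.75 × 154.2 = 116 kips.
Bearing governs: 116 kips.

116 kips (bearing governs)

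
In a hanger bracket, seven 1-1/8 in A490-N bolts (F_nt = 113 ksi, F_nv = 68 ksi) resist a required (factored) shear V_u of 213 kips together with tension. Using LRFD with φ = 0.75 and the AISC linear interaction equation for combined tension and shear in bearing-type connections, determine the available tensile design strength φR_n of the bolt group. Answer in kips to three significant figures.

413 kips

A_b = π·1.125²/4 = 0.994 in²; f_rv = 213 / (7 × 0.994) = 30.61 ksi.
F'_nt = 1.3 F_nt − (F_nt / φF_nv) f_rv = 1.3·113 − (113/(0.75·68))·30.61 = 79.07 ksi, capped at F_nt → F'_nt = 79.07 ksi.
R_n = F'_nt · A_b · n = 79.07 × 0.994 × 7 = 550.2 kips.
Design strength φR_n = 0.75 × 550.2 = 413 kips.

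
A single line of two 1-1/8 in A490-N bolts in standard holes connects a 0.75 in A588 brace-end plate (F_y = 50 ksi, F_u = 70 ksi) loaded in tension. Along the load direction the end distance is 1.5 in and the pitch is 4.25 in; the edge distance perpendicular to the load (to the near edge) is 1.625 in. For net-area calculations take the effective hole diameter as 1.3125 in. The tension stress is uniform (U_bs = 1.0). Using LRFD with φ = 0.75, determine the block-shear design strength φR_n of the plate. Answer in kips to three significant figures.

127 kips

Shear plane L_v = 1.5 + 1·4.25 = 5.75 in; A_gv = 5.75 × 0.75 = 4.312 in².
A_nv = (5.75 − 1.5·1.3125) × 0.75 = 2.836 in².
A_nt = (1.625 − 0.5·1.3125) × 0.75 = 0.7266 in².
0.6 F_u A_nv = 119.1 kips; 0.6 F_y A_gv = 129.4 kips → shear rupture governs the shear term.
R_n = 119.1 + 1.0 × 70 × 0.7266 = 170 kips.
Design strength φR_n = 0.75 × 170 = 127 kips.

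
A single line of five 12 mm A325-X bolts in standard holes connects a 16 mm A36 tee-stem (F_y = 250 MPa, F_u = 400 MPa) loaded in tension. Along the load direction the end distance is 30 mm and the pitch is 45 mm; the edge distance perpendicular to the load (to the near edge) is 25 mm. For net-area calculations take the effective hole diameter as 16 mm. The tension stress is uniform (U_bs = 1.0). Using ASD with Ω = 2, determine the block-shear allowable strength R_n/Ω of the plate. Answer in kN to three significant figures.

306 kN

Shear plane L_v = 30 + 4·45 = 210 mm; A_gv = 210 × 16 = 3360 mm².
A_nv = (210 − 4.5·16) × 16 = 2208 mm².
A_nt = (25 − 0.5·16) × 16 = 272 mm².
0.6 F_u A_nv = 529.9 kN; 0.6 F_y A_gv = 504 kN → shear yielding governs the shear term.
R_n = 504 + 1.0 × 400 × 272 / 1000 = 612.8 kN.
Allowable strength R_n/Ω = 612.8 / 2 = 306 kN.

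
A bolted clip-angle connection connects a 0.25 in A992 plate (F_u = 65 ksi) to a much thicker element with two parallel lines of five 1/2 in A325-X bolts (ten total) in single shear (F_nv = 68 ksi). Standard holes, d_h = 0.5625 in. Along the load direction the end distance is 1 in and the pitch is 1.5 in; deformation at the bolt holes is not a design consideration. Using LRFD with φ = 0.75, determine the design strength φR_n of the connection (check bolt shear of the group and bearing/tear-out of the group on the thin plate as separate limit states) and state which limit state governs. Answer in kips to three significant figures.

100 kips (bolt shear governs)

Bolt shear: A_b = π·0.5²/4 = 0.1963 in²; R_n = 68 × 0.1963 × 10 × 1 = 133.5 kips → 0.75 × 133.5 = 100 kips.
Bearing (1.5 l_c t F_u ≤ 3.0 d t F_u): upper limit = 3.0·0.5·0.25·65 = 24.38 kips.
  Edge l_c = 1 − 0.5625/2 = 0.7188 → r_n = 17.52 kips; interior l_c = 1.5 − 0.5625 = 0.9375 → r_n = 22.85 kips.
  R_n,bearing = 2·17.52 + 8·22.85 = 217.9 kips → 0.75 × 217.9 = 163 kips.
Bolt shear governs: 100 kips.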